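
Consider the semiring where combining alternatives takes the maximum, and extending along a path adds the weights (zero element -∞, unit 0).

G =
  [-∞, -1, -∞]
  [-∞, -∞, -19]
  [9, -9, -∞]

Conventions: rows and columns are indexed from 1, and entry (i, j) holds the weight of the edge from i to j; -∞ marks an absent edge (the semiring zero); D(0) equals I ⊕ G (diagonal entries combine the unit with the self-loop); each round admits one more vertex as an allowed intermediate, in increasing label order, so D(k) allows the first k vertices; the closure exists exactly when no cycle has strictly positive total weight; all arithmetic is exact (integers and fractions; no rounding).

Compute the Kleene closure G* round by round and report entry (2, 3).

D(0):
  [0, -1, -∞]
  [-∞, 0, -19]
  [9, -9, 0]
D(1):
  [0, -1, -∞]
  [-∞, 0, -19]
  [9, 8, 0]
D(2):
  [0, -1, -20]
  [-∞, 0, -19]
  [9, 8, 0]
D(3):
  [0, -1, -20]
  [-10, 0, -19]
  [9, 8, 0]
Answer: G*[2][3] = -19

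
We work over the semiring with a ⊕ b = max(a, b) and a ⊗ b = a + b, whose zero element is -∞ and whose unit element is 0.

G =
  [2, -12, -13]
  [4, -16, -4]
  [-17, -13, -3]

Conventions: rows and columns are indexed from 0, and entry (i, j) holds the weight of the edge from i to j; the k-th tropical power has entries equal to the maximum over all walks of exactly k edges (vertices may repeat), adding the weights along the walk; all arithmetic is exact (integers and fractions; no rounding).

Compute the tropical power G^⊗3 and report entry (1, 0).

G^⊗2:
  [4, -10, -11]
  [6, -8, -7]
  [-9, -16, -6]
G^⊗3:
  [6, -8, -9]
  [8, -6, -7]
  [-7, -19, -9]
Key observation: the optimum is the walk 1->0->0->0, with weight 4 + 2 + 2 = 8.
Optimal value attained by: walk 1->0->0->0.
Answer: (G^⊗3)[1][0] = 8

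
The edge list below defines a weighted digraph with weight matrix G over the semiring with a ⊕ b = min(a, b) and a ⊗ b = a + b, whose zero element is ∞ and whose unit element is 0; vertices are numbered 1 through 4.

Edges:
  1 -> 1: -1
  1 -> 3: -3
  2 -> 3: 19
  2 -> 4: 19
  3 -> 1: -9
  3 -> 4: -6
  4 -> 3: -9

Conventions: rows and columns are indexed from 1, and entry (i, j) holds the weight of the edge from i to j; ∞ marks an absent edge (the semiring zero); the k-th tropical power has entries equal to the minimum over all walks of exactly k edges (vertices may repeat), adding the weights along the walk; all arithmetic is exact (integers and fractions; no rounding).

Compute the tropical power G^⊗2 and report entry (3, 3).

G^⊗2:
  [-12, ∞, -4, -9]
  [10, ∞, 10, 13]
  [-10, ∞, -15, ∞]
  [-18, ∞, ∞, -15]
Key observation: the optimum is the walk 3->4->3, with weight (-6) + (-9) = -15.
Optimal value attained by: walk 3->4->3.
Answer: (G^⊗2)[3][3] = -15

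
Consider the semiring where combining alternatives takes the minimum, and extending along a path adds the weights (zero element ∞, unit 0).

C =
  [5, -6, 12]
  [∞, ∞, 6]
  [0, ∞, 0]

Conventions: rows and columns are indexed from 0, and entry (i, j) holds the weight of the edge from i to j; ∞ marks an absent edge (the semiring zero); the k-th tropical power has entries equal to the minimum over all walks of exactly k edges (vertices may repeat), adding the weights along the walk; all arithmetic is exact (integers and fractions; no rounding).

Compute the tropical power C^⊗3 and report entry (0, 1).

C^⊗2:
  [10, -1, 0]
  [6, ∞, 6]
  [0, -6, 0]
C^⊗3:
  [0, 4, 0]
  [6, 0, 6]
  [0, -6, 0]
Key observation: the optimum is the walk 0->0->0->1, with weight 5 + 5 + (-6) = 4.
Optimal value attained by: walk 0->0->0->1.
Answer: (C^⊗3)[0][1] = 4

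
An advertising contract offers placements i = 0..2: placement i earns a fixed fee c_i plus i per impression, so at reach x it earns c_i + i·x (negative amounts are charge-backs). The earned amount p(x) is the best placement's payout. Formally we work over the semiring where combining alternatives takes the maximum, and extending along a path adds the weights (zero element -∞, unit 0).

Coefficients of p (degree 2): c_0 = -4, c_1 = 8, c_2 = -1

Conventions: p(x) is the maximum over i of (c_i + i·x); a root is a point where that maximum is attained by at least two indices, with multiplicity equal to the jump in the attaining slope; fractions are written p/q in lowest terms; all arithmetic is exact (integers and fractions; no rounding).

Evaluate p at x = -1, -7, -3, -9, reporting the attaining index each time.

p(-1) = max(-4+0·(-1)=-4, 8+1·(-1)=7, -1+2·(-1)=-3) = 7 (attained by i=1)
p(-7) = max(-4+0·(-7)=-4, 8+1·(-7)=1, -1+2·(-7)=-15) = 1 (attained by i=1)
p(-3) = max(-4+0·(-3)=-4, 8+1·(-3)=5, -1+2·(-3)=-7) = 5 (attained by i=1)
p(-9) = max(-4+0·(-9)=-4, 8+1·(-9)=-1, -1+2·(-9)=-19) = -1 (attained by i=1)
Answer: p(-1) = 7; p(-7) = 1; p(-3) = 5; p(-9) = -1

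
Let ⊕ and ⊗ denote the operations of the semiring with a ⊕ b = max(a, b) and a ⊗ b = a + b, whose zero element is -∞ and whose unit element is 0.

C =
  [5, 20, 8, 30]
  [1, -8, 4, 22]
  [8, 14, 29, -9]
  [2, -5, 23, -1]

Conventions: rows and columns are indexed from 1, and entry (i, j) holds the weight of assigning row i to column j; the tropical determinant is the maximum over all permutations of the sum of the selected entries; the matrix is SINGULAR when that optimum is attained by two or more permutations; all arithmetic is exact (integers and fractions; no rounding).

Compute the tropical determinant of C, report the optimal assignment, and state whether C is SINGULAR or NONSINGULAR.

σ = (1, 2, 3, 4): 5 + (-8) + 29 + (-1) = 25
σ = (1, 2, 4, 3): 5 + (-8) + (-9) + 23 = 11
σ = (1, 3, 2, 4): 5 + 4 + 14 + (-1) = 22
σ = (1, 3, 4, 2): 5 + 4 + (-9) + (-5) = -5
σ = (1, 4, 2, 3): 5 + 22 + 14 + 23 = 64
σ = (1, 4, 3, 2): 5 + 22 + 29 + (-5) = 51
σ = (2, 1, 3, 4): 20 + 1 + 29 + (-1) = 49
σ = (2, 1, 4, 3): 20 + 1 + (-9) + 23 = 35
σ = (2, 3, 1, 4): 20 + 4 + 8 + (-1) = 31
σ = (2, 3, 4, 1): 20 + 4 + (-9) + 2 = 17
σ = (2, 4, 1, 3): 20 + 22 + 8 + 23 = 73
σ = (2, 4, 3, 1): 20 + 22 + 29 + 2 = 73
σ = (3, 1, 2, 4): 8 + 1 + 14 + (-1) = 22
σ = (3, 1, 4, 2): 8 + 1 + (-9) + (-5) = -5
σ = (3, 2, 1, 4): 8 + (-8) + 8 + (-1) = 7
σ = (3, 2, 4, 1): 8 + (-8) + (-9) + 2 = -7
σ = (3, 4, 1, 2): 8 + 22 + 8 + (-5) = 33
σ = (3, 4, 2, 1): 8 + 22 + 14 + 2 = 46
σ = (4, 1, 2, 3): 30 + 1 + 14 + 23 = 68
σ = (4, 1, 3, 2): 30 + 1 + 29 + (-5) = 55
σ = (4, 2, 1, 3): 30 + (-8) + 8 + 23 = 53
σ = (4, 2, 3, 1): 30 + (-8) + 29 + 2 = 53
σ = (4, 3, 1, 2): 30 + 4 + 8 + (-5) = 37
σ = (4, 3, 2, 1): 30 + 4 + 14 + 2 = 50
Optimal value attained by: σ = (2, 4, 1, 3).
Answer: det⊕(C) = 73; verdict: SINGULAR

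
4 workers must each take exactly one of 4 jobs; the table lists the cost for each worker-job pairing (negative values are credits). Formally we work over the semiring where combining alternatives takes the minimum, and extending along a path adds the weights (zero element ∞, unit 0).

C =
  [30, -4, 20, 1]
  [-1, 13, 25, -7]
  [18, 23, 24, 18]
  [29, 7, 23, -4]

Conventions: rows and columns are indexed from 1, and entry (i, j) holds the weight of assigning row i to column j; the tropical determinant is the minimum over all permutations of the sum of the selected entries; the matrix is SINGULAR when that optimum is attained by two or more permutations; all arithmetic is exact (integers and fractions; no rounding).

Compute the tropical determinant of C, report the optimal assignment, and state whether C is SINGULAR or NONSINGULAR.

σ = (1, 2, 3, 4): 30 + 13 + 24 + (-4) = 63
σ = (1, 2, 4, 3): 30 + 13 + 18 + 23 = 84
σ = (1, 3, 2, 4): 30 + 25 + 23 + (-4) = 74
σ = (1, 3, 4, 2): 30 + 25 + 18 + 7 = 80
σ = (1, 4, 2, 3): 30 + (-7) + 23 + 23 = 69
σ = (1, 4, 3, 2): 30 + (-7) + 24 + 7 = 54
σ = (2, 1, 3, 4): (-4) + (-1) + 24 + (-4) = 15
σ = (2, 1, 4, 3): (-4) + (-1) + 18 + 23 = 36
σ = (2, 3, 1, 4): (-4) + 25 + 18 + (-4) = 35
σ = (2, 3, 4, 1): (-4) + 25 + 18 + 29 = 68
σ = (2, 4, 1, 3): (-4) + (-7) + 18 + 23 = 30
σ = (2, 4, 3, 1): (-4) + (-7) + 24 + 29 = 42
σ = (3, 1, 2, 4): 20 + (-1) + 23 + (-4) = 38
σ = (3, 1, 4, 2): 20 + (-1) + 18 + 7 = 44
σ = (3, 2, 1, 4): 20 + 13 + 18 + (-4) = 47
σ = (3, 2, 4, 1): 20 + 13 + 18 + 29 = 80
σ = (3, 4, 1, 2): 20 + (-7) + 18 + 7 = 38
σ = (3, 4, 2, 1): 20 + (-7) + 23 + 29 = 65
σ = (4, 1, 2, 3): 1 + (-1) + 23 + 23 = 46
σ = (4, 1, 3, 2): 1 + (-1) + 24 + 7 = 31
σ = (4, 2, 1, 3): 1 + 13 + 18 + 23 = 55
σ = (4, 2, 3, 1): 1 + 13 + 24 + 29 = 67
σ = (4, 3, 1, 2): 1 + 25 + 18 + 7 = 51
σ = (4, 3, 2, 1): 1 + 25 + 23 + 29 = 78
Optimal value attained by: σ = (2, 1, 3, 4).
Answer: det⊕(C) = 15; verdict: NONSINGULAR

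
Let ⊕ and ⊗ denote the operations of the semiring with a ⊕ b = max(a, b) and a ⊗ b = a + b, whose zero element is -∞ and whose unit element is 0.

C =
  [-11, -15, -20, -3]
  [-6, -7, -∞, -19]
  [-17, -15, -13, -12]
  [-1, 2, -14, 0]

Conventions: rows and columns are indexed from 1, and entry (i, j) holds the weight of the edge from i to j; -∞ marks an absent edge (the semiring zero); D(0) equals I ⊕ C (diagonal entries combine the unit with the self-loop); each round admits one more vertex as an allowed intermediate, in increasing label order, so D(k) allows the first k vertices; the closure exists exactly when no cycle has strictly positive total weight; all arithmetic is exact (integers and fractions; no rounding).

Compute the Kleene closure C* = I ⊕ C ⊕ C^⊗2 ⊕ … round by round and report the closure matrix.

D(0):
  [0, -15, -20, -3]
  [-6, 0, -∞, -19]
  [-17, -15, 0, -12]
  [-1, 2, -14, 0]
D(1):
  [0, -15, -20, -3]
  [-6, 0, -26, -9]
  [-17, -15, 0, -12]
  [-1, 2, -14, 0]
D(2):
  [0, -15, -20, -3]
  [-6, 0, -26, -9]
  [-17, -15, 0, -12]
  [-1, 2, -14, 0]
D(3):
  [0, -15, -20, -3]
  [-6, 0, -26, -9]
  [-17, -15, 0, -12]
  [-1, 2, -14, 0]
D(4):
  [0, -1, -17, -3]
  [-6, 0, -23, -9]
  [-13, -10, 0, -12]
  [-1, 2, -14, 0]
Answer: C* = [[0, -1, -17, -3], [-6, 0, -23, -9], [-13, -10, 0, -12], [-1, 2, -14, 0]]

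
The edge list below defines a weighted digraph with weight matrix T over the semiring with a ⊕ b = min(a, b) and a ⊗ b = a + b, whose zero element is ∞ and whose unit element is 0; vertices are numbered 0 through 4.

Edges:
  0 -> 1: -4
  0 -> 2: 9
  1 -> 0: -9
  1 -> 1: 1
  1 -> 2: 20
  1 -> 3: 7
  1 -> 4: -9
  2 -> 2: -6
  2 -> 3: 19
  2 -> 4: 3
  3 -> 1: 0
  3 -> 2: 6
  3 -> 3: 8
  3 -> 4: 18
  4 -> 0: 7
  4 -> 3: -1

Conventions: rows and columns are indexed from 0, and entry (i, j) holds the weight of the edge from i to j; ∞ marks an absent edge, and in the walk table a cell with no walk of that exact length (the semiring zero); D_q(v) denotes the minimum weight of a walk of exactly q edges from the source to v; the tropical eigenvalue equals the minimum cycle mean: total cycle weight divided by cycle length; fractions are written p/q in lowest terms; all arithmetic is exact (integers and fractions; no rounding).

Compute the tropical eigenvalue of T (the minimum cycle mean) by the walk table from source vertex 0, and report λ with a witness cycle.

q=0: [0, ∞, ∞, ∞, ∞]
q=1: [∞, -4, 9, ∞, ∞]
q=2: [-13, -3, 3, 3, -13]
q=3: [-12, -17, -4, -14, -12]
q=4: [-26, -16, -10, -13, -26]
q=5: [-25, -30, -17, -27, -25]
Optimal cycle mean attained by: cycle 0->1->0, total (-4) + (-9), length 2.
Answer: λ = -13/2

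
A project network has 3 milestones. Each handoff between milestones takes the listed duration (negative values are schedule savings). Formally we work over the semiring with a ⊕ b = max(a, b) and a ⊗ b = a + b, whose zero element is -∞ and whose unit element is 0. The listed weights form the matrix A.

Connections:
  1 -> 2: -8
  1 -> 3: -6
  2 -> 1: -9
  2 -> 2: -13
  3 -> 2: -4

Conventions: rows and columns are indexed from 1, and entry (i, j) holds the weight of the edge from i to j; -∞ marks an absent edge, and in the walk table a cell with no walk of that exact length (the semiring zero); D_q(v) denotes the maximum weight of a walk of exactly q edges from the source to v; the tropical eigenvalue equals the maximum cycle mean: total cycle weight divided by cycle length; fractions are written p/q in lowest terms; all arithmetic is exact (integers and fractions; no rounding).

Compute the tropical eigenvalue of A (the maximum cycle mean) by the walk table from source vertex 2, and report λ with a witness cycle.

q=0: [-∞, 0, -∞]
q=1: [-9, -13, -∞]
q=2: [-22, -17, -15]
q=3: [-26, -19, -28]
Optimal cycle mean attained by: cycle 1->3->2->1, total (-6) + (-4) + (-9), length 3.
Answer: λ = -19/3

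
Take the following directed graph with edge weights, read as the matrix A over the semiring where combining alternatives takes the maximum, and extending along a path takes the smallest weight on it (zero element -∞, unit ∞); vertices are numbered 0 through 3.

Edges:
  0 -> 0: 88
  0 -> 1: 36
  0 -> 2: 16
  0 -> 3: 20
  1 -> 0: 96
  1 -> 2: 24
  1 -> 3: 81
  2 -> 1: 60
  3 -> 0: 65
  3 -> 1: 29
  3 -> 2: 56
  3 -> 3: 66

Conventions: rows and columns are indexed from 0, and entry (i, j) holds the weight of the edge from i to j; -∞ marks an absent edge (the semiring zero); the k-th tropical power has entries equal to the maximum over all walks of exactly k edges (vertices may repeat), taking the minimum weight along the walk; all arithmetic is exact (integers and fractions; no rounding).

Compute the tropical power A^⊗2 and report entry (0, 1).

A^⊗2:
  [88, 36, 24, 36]
  [88, 36, 56, 66]
  [60, -∞, 24, 60]
  [65, 56, 56, 66]
Key observation: the optimum is the walk 0->0->1, with weight 88 min 36 = 36.
Optimal value attained by: walk 0->0->1.
Answer: (A^⊗2)[0][1] = 36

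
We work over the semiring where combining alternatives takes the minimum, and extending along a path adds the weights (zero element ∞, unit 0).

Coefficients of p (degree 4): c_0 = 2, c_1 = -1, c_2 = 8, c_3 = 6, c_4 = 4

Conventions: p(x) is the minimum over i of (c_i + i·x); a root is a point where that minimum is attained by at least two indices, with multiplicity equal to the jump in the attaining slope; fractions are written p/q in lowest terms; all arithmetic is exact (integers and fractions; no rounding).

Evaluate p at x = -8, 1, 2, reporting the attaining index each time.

p(-8) = min(2+0·(-8)=2, -1+1·(-8)=-9, 8+2·(-8)=-8, 6+3·(-8)=-18, 4+4·(-8)=-28) = -28 (attained by i=4)
p(1) = min(2+0·1=2, -1+1·1=0, 8+2·1=10, 6+3·1=9, 4+4·1=8) = 0 (attained by i=1)
p(2) = min(2+0·2=2, -1+1·2=1, 8+2·2=12, 6+3·2=12, 4+4·2=12) = 1 (attained by i=1)
Answer: p(-8) = -28; p(1) = 0; p(2) = 1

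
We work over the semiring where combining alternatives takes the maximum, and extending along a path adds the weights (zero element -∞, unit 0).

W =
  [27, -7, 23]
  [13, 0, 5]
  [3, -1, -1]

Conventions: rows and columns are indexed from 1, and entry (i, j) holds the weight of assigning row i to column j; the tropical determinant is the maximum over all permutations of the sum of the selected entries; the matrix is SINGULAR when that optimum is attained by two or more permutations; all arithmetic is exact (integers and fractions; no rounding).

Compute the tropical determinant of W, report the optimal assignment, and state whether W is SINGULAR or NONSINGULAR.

σ = (1, 2, 3): 27 + 0 + (-1) = 26
σ = (1, 3, 2): 27 + 5 + (-1) = 31
σ = (2, 1, 3): (-7) + 13 + (-1) = 5
σ = (2, 3, 1): (-7) + 5 + 3 = 1
σ = (3, 1, 2): 23 + 13 + (-1) = 35
σ = (3, 2, 1): 23 + 0 + 3 = 26
Optimal value attained by: σ = (3, 1, 2).
Answer: det⊕(W) = 35; verdict: NONSINGULAR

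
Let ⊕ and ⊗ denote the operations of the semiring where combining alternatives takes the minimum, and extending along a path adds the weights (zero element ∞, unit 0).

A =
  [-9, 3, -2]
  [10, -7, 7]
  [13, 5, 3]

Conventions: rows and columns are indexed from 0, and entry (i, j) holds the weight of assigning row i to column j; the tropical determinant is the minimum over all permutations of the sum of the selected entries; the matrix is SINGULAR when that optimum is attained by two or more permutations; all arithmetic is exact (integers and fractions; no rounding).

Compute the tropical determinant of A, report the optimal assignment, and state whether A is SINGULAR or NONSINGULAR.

σ = (0, 1, 2): (-9) + (-7) + 3 = -13
σ = (0, 2, 1): (-9) + 7 + 5 = 3
σ = (1, 0, 2): 3 + 10 + 3 = 16
σ = (1, 2, 0): 3 + 7 + 13 = 23
σ = (2, 0, 1): (-2) + 10 + 5 = 13
σ = (2, 1, 0): (-2) + (-7) + 13 = 4
Optimal value attained by: σ = (0, 1, 2).
Answer: det⊕(A) = -13; verdict: NONSINGULAR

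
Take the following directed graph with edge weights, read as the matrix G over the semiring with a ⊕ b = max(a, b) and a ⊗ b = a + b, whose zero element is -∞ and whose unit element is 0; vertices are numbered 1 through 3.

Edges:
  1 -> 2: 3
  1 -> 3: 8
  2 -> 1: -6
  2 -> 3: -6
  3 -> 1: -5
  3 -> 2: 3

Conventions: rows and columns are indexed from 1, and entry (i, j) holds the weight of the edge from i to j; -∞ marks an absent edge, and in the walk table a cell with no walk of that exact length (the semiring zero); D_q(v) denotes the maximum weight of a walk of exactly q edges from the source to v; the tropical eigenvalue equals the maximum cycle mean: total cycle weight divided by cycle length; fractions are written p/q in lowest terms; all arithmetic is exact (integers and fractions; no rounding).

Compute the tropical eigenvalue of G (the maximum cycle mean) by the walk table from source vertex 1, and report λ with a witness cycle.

q=0: [0, -∞, -∞]
q=1: [-∞, 3, 8]
q=2: [3, 11, -3]
q=3: [5, 6, 11]
Optimal cycle mean attained by: cycle 1->3->2->1, total 8 + 3 + (-6), length 3.
Answer: λ = 5/3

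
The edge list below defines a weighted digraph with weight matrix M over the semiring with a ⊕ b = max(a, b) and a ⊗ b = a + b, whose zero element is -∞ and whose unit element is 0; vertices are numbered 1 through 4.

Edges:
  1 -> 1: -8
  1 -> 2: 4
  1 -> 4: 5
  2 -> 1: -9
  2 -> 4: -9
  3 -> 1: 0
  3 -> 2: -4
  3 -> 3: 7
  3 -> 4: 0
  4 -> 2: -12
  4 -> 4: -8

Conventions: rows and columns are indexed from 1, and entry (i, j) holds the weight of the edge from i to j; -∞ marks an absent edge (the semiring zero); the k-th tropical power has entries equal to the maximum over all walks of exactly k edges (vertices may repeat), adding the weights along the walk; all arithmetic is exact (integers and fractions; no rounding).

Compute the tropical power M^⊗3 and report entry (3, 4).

M^⊗2:
  [-5, -4, -∞, -3]
  [-17, -5, -∞, -4]
  [7, 4, 14, 7]
  [-21, -20, -∞, -16]
M^⊗3:
  [-13, -1, -∞, 0]
  [-14, -13, -∞, -12]
  [14, 11, 21, 14]
  [-29, -17, -∞, -16]
Key observation: the optimum is the walk 3->3->3->4, with weight 7 + 7 + 0 = 14.
Optimal value attained by: walk 3->3->3->4.
Answer: (M^⊗3)[3][4] = 14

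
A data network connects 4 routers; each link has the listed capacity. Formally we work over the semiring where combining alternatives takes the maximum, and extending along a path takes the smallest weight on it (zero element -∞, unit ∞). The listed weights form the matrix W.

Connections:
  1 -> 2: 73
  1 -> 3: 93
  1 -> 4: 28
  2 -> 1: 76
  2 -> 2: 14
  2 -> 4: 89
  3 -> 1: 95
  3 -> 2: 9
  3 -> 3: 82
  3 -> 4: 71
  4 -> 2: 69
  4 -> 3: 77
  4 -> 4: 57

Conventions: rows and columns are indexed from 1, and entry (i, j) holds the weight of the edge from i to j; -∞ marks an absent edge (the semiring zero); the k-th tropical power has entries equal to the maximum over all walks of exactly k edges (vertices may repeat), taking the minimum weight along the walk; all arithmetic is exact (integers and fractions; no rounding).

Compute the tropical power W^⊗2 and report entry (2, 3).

W^⊗2:
  [93, 28, 82, 73]
  [14, 73, 77, 57]
  [82, 73, 93, 71]
  [77, 57, 77, 71]
Key observation: the optimum is the walk 2->4->3, with weight 89 min 77 = 77.
Optimal value attained by: walk 2->4->3.
Answer: (W^⊗2)[2][3] = 77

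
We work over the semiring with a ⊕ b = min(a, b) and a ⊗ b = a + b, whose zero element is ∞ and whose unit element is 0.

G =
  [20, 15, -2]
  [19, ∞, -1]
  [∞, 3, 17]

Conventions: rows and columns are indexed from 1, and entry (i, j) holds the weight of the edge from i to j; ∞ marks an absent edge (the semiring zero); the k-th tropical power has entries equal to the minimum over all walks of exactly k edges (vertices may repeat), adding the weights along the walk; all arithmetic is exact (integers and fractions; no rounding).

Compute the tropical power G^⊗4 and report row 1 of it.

G^⊗2:
  [34, 1, 14]
  [39, 2, 16]
  [22, 20, 2]
G^⊗3:
  [20, 17, 0]
  [21, 19, 1]
  [39, 5, 19]
G^⊗4:
  [36, 3, 16]
  [38, 4, 18]
  [24, 22, 4]
Answer: row 1 of G^⊗4 = [36, 3, 16]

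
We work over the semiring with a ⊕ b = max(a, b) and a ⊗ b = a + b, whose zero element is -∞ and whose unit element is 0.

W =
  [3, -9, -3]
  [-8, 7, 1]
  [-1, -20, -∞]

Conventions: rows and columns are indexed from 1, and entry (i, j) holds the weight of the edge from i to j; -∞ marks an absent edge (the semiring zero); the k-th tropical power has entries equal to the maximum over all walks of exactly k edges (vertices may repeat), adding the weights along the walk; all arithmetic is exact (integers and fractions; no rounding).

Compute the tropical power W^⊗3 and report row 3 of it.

W^⊗2:
  [6, -2, 0]
  [0, 14, 8]
  [2, -10, -4]
W^⊗3:
  [9, 5, 3]
  [7, 21, 15]
  [5, -3, -1]
Answer: row 3 of W^⊗3 = [5, -3, -1]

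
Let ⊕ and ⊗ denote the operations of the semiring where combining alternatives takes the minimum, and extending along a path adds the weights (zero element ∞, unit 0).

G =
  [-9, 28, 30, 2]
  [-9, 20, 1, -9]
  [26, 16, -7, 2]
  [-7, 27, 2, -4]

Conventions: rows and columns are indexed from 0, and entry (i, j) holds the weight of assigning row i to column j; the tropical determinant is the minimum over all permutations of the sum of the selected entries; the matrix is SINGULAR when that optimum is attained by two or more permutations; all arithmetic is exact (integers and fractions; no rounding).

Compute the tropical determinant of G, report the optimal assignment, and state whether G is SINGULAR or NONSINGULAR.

σ = (0, 1, 2, 3): (-9) + 20 + (-7) + (-4) = 0
σ = (0, 1, 3, 2): (-9) + 20 + 2 + 2 = 15
σ = (0, 2, 1, 3): (-9) + 1 + 16 + (-4) = 4
σ = (0, 2, 3, 1): (-9) + 1 + 2 + 27 = 21
σ = (0, 3, 1, 2): (-9) + (-9) + 16 + 2 = 0
σ = (0, 3, 2, 1): (-9) + (-9) + (-7) + 27 = 2
σ = (1, 0, 2, 3): 28 + (-9) + (-7) + (-4) = 8
σ = (1, 0, 3, 2): 28 + (-9) + 2 + 2 = 23
σ = (1, 2, 0, 3): 28 + 1 + 26 + (-4) = 51
σ = (1, 2, 3, 0): 28 + 1 + 2 + (-7) = 24
σ = (1, 3, 0, 2): 28 + (-9) + 26 + 2 = 47
σ = (1, 3, 2, 0): 28 + (-9) + (-7) + (-7) = 5
σ = (2, 0, 1, 3): 30 + (-9) + 16 + (-4) = 33
σ = (2, 0, 3, 1): 30 + (-9) + 2 + 27 = 50
σ = (2, 1, 0, 3): 30 + 20 + 26 + (-4) = 72
σ = (2, 1, 3, 0): 30 + 20 + 2 + (-7) = 45
σ = (2, 3, 0, 1): 30 + (-9) + 26 + 27 = 74
σ = (2, 3, 1, 0): 30 + (-9) + 16 + (-7) = 30
σ = (3, 0, 1, 2): 2 + (-9) + 16 + 2 = 11
σ = (3, 0, 2, 1): 2 + (-9) + (-7) + 27 = 13
σ = (3, 1, 0, 2): 2 + 20 + 26 + 2 = 50
σ = (3, 1, 2, 0): 2 + 20 + (-7) + (-7) = 8
σ = (3, 2, 0, 1): 2 + 1 + 26 + 27 = 56
σ = (3, 2, 1, 0): 2 + 1 + 16 + (-7) = 12
Optimal value attained by: σ = (0, 1, 2, 3).
Answer: det⊕(G) = 0; verdict: SINGULAR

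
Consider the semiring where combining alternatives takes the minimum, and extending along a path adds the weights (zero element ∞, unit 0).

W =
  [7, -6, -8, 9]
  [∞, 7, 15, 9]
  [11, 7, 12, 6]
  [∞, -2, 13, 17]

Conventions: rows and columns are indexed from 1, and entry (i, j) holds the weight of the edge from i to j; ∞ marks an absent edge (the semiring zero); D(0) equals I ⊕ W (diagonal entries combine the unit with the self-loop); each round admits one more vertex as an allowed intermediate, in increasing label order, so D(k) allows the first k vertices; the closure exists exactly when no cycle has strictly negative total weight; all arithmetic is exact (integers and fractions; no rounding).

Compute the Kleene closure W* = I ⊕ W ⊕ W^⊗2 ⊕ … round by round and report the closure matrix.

D(0):
  [0, -6, -8, 9]
  [∞, 0, 15, 9]
  [11, 7, 0, 6]
  [∞, -2, 13, 0]
D(1):
  [0, -6, -8, 9]
  [∞, 0, 15, 9]
  [11, 5, 0, 6]
  [∞, -2, 13, 0]
D(2):
  [0, -6, -8, 3]
  [∞, 0, 15, 9]
  [11, 5, 0, 6]
  [∞, -2, 13, 0]
D(3):
  [0, -6, -8, -2]
  [26, 0, 15, 9]
  [11, 5, 0, 6]
  [24, -2, 13, 0]
D(4):
  [0, -6, -8, -2]
  [26, 0, 15, 9]
  [11, 4, 0, 6]
  [24, -2, 13, 0]
Answer: W* = [[0, -6, -8, -2], [26, 0, 15, 9], [11, 4, 0, 6], [24, -2, 13, 0]]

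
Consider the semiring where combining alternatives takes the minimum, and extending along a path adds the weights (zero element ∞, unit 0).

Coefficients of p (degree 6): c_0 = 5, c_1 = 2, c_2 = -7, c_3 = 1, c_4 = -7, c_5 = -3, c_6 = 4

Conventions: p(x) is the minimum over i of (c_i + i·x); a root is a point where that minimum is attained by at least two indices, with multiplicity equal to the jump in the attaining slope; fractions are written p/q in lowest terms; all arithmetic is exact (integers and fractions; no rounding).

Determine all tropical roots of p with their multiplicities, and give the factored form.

hull edge (i=0, c=5) to (i=2, c=-7): slope -6, span 2
hull edge (i=2, c=-7) to (i=4, c=-7): slope 0, span 2
hull edge (i=4, c=-7) to (i=5, c=-3): slope 4, span 1
hull edge (i=5, c=-3) to (i=6, c=4): slope 7, span 1
Factored form: p(x) = 4 ⊗ (x ⊕ (-7)) ⊗ (x ⊕ (-4)) ⊗ (x ⊕ 0) ⊗ (x ⊕ 0) ⊗ (x ⊕ 6) ⊗ (x ⊕ 6)
Answer: roots = -7 (mult 1), -4 (mult 1), 0 (mult 2), 6 (mult 2)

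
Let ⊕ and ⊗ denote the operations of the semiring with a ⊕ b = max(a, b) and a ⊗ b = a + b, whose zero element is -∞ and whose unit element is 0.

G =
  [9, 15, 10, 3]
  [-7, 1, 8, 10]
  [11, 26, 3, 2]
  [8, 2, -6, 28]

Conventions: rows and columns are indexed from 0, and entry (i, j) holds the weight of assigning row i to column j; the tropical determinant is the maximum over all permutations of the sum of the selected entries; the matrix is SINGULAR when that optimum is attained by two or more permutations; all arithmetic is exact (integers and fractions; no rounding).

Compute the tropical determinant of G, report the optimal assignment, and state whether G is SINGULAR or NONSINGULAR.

σ = (0, 1, 2, 3): 9 + 1 + 3 + 28 = 41
σ = (0, 1, 3, 2): 9 + 1 + 2 + (-6) = 6
σ = (0, 2, 1, 3): 9 + 8 + 26 + 28 = 71
σ = (0, 2, 3, 1): 9 + 8 + 2 + 2 = 21
σ = (0, 3, 1, 2): 9 + 10 + 26 + (-6) = 39
σ = (0, 3, 2, 1): 9 + 10 + 3 + 2 = 24
σ = (1, 0, 2, 3): 15 + (-7) + 3 + 28 = 39
σ = (1, 0, 3, 2): 15 + (-7) + 2 + (-6) = 4
σ = (1, 2, 0, 3): 15 + 8 + 11 + 28 = 62
σ = (1, 2, 3, 0): 15 + 8 + 2 + 8 = 33
σ = (1, 3, 0, 2): 15 + 10 + 11 + (-6) = 30
σ = (1, 3, 2, 0): 15 + 10 + 3 + 8 = 36
σ = (2, 0, 1, 3): 10 + (-7) + 26 + 28 = 57
σ = (2, 0, 3, 1): 10 + (-7) + 2 + 2 = 7
σ = (2, 1, 0, 3): 10 + 1 + 11 + 28 = 50
σ = (2, 1, 3, 0): 10 + 1 + 2 + 8 = 21
σ = (2, 3, 0, 1): 10 + 10 + 11 + 2 = 33
σ = (2, 3, 1, 0): 10 + 10 + 26 + 8 = 54
σ = (3, 0, 1, 2): 3 + (-7) + 26 + (-6) = 16
σ = (3, 0, 2, 1): 3 + (-7) + 3 + 2 = 1
σ = (3, 1, 0, 2): 3 + 1 + 11 + (-6) = 9
σ = (3, 1, 2, 0): 3 + 1 + 3 + 8 = 15
σ = (3, 2, 0, 1): 3 + 8 + 11 + 2 = 24
σ = (3, 2, 1, 0): 3 + 8 + 26 + 8 = 45
Optimal value attained by: σ = (0, 2, 1, 3).
Answer: det⊕(G) = 71; verdict: NONSINGULAR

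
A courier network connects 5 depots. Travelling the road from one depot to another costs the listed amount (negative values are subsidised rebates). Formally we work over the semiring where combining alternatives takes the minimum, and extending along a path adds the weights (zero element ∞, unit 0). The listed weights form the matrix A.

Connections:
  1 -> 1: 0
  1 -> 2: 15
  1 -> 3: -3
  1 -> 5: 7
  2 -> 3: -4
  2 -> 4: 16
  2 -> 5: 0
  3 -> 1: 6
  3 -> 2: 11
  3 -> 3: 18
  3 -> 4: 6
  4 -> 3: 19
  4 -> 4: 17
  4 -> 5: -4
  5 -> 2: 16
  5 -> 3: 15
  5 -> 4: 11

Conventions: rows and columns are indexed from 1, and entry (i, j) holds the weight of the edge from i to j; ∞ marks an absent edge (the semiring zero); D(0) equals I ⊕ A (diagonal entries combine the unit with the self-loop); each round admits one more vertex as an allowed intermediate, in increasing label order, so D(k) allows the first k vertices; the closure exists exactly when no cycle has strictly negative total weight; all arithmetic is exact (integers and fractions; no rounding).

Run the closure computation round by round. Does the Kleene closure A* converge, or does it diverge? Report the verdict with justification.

D(0):
  [0, 15, -3, ∞, 7]
  [∞, 0, -4, 16, 0]
  [6, 11, 0, 6, ∞]
  [∞, ∞, 19, 0, -4]
  [∞, 16, 15, 11, 0]
D(1):
  [0, 15, -3, ∞, 7]
  [∞, 0, -4, 16, 0]
  [6, 11, 0, 6, 13]
  [∞, ∞, 19, 0, -4]
  [∞, 16, 15, 11, 0]
D(2):
  [0, 15, -3, 31, 7]
  [∞, 0, -4, 16, 0]
  [6, 11, 0, 6, 11]
  [∞, ∞, 19, 0, -4]
  [∞, 16, 12, 11, 0]
D(3):
  [0, 8, -3, 3, 7]
  [2, 0, -4, 2, 0]
  [6, 11, 0, 6, 11]
  [25, 30, 19, 0, -4]
  [18, 16, 12, 11, 0]
D(4):
  [0, 8, -3, 3, -1]
  [2, 0, -4, 2, -2]
  [6, 11, 0, 6, 2]
  [25, 30, 19, 0, -4]
  [18, 16, 12, 11, 0]
D(5):
  [0, 8, -3, 3, -1]
  [2, 0, -4, 2, -2]
  [6, 11, 0, 6, 2]
  [14, 12, 8, 0, -4]
  [18, 16, 12, 11, 0]
Key observation: every diagonal entry stays at the unit through all rounds, so no improving cycle exists.
Answer: CONVERGES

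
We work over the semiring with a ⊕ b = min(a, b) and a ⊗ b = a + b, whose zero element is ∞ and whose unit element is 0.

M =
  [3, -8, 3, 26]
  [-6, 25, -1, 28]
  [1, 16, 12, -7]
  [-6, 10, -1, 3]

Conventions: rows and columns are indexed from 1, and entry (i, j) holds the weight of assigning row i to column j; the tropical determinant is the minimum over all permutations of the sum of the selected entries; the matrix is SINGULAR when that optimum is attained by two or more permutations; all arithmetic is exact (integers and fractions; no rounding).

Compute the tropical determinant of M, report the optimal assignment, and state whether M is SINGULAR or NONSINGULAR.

σ = (1, 2, 3, 4): 3 + 25 + 12 + 3 = 43
σ = (1, 2, 4, 3): 3 + 25 + (-7) + (-1) = 20
σ = (1, 3, 2, 4): 3 + (-1) + 16 + 3 = 21
σ = (1, 3, 4, 2): 3 + (-1) + (-7) + 10 = 5
σ = (1, 4, 2, 3): 3 + 28 + 16 + (-1) = 46
σ = (1, 4, 3, 2): 3 + 28 + 12 + 10 = 53
σ = (2, 1, 3, 4): (-8) + (-6) + 12 + 3 = 1
σ = (2, 1, 4, 3): (-8) + (-6) + (-7) + (-1) = -22
σ = (2, 3, 1, 4): (-8) + (-1) + 1 + 3 = -5
σ = (2, 3, 4, 1): (-8) + (-1) + (-7) + (-6) = -22
σ = (2, 4, 1, 3): (-8) + 28 + 1 + (-1) = 20
σ = (2, 4, 3, 1): (-8) + 28 + 12 + (-6) = 26
σ = (3, 1, 2, 4): 3 + (-6) + 16 + 3 = 16
σ = (3, 1, 4, 2): 3 + (-6) + (-7) + 10 = 0
σ = (3, 2, 1, 4): 3 + 25 + 1 + 3 = 32
σ = (3, 2, 4, 1): 3 + 25 + (-7) + (-6) = 15
σ = (3, 4, 1, 2): 3 + 28 + 1 + 10 = 42
σ = (3, 4, 2, 1): 3 + 28 + 16 + (-6) = 41
σ = (4, 1, 2, 3): 26 + (-6) + 16 + (-1) = 35
σ = (4, 1, 3, 2): 26 + (-6) + 12 + 10 = 42
σ = (4, 2, 1, 3): 26 + 25 + 1 + (-1) = 51
σ = (4, 2, 3, 1): 26 + 25 + 12 + (-6) = 57
σ = (4, 3, 1, 2): 26 + (-1) + 1 + 10 = 36
σ = (4, 3, 2, 1): 26 + (-1) + 16 + (-6) = 35
Optimal value attained by: σ = (2, 1, 4, 3).
Answer: det⊕(M) = -22; verdict: SINGULAR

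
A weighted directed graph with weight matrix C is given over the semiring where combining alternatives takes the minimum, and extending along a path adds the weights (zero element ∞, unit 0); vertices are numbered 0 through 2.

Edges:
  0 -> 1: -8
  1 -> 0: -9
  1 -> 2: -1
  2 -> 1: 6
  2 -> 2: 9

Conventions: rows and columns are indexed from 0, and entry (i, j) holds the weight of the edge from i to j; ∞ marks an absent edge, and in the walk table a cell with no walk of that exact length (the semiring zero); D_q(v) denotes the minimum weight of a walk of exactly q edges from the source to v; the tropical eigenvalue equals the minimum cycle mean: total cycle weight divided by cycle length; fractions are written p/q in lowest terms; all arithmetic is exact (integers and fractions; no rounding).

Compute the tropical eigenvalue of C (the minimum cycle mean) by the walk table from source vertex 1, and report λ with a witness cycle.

q=0: [∞, 0, ∞]
q=1: [-9, ∞, -1]
q=2: [∞, -17, 8]
q=3: [-26, 14, -18]
Optimal cycle mean attained by: cycle 0->1->0, total (-8) + (-9), length 2.
Answer: λ = -17/2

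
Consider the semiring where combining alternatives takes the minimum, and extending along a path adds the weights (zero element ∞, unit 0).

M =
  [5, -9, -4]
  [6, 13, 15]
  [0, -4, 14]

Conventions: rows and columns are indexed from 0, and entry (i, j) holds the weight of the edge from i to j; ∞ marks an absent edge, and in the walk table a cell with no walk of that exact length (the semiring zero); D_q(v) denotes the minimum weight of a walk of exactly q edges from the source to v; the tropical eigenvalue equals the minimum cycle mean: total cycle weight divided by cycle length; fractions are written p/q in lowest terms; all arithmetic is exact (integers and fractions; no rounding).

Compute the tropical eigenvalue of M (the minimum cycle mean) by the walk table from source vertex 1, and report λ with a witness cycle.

q=0: [∞, 0, ∞]
q=1: [6, 13, 15]
q=2: [11, -3, 2]
q=3: [2, -2, 7]
Optimal cycle mean attained by: cycle 0->2->0, total (-4) + 0, length 2.
Answer: λ = -2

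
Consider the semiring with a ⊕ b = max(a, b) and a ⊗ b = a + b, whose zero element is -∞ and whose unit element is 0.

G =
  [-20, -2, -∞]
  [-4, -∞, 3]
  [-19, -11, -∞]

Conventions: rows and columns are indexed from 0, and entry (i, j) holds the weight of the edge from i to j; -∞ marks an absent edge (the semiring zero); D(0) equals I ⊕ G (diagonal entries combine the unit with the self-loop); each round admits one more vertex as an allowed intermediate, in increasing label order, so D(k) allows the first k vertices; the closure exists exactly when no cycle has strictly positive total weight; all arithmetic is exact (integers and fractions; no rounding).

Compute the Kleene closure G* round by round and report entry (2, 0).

D(0):
  [0, -2, -∞]
  [-4, 0, 3]
  [-19, -11, 0]
D(1):
  [0, -2, -∞]
  [-4, 0, 3]
  [-19, -11, 0]
D(2):
  [0, -2, 1]
  [-4, 0, 3]
  [-15, -11, 0]
D(3):
  [0, -2, 1]
  [-4, 0, 3]
  [-15, -11, 0]
Answer: G*[2][0] = -15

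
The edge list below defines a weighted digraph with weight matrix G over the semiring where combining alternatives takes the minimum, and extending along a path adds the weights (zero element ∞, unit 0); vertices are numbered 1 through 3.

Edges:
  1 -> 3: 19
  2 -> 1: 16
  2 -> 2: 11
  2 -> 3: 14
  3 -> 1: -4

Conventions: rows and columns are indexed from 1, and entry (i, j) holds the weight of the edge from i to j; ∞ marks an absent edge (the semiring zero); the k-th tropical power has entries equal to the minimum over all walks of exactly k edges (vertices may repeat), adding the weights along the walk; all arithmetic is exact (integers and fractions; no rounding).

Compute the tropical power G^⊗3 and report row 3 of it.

G^⊗2:
  [15, ∞, ∞]
  [10, 22, 25]
  [∞, ∞, 15]
G^⊗3:
  [∞, ∞, 34]
  [21, 33, 29]
  [11, ∞, ∞]
Answer: row 3 of G^⊗3 = [11, ∞, ∞]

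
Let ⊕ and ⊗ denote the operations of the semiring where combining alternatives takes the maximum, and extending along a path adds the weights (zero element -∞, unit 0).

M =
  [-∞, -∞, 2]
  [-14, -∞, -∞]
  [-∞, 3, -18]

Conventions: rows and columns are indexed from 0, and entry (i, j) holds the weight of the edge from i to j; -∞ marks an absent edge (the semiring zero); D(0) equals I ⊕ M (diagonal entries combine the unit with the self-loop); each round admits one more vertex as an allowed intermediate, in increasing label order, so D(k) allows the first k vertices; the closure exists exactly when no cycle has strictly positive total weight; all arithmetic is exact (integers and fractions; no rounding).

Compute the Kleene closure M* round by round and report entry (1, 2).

D(0):
  [0, -∞, 2]
  [-14, 0, -∞]
  [-∞, 3, 0]
D(1):
  [0, -∞, 2]
  [-14, 0, -12]
  [-∞, 3, 0]
D(2):
  [0, -∞, 2]
  [-14, 0, -12]
  [-11, 3, 0]
D(3):
  [0, 5, 2]
  [-14, 0, -12]
  [-11, 3, 0]
Answer: M*[1][2] = -12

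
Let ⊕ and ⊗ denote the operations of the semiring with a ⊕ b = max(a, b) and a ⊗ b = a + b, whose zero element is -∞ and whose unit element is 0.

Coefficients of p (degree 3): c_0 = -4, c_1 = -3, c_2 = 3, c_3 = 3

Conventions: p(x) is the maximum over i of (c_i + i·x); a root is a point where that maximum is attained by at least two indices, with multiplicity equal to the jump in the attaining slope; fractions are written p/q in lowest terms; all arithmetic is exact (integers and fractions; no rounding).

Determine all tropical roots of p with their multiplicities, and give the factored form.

hull edge (i=0, c=-4) to (i=2, c=3): slope 7/2, span 2
hull edge (i=2, c=3) to (i=3, c=3): slope 0, span 1
Factored form: p(x) = 3 ⊗ (x ⊕ (-7/2)) ⊗ (x ⊕ (-7/2)) ⊗ (x ⊕ 0)
Answer: roots = -7/2 (mult 2), 0 (mult 1)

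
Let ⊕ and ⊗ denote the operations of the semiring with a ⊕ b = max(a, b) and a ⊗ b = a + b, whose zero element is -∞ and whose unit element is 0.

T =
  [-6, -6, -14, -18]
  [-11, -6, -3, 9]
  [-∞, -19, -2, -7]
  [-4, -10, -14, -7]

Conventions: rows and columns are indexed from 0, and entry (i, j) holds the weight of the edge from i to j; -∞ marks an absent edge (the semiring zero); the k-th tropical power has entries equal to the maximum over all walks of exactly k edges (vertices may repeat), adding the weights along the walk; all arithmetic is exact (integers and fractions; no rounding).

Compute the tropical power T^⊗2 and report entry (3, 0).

T^⊗2:
  [-12, -12, -9, 3]
  [5, -1, -5, 3]
  [-11, -17, -4, -9]
  [-10, -10, -13, -1]
Key observation: the optimum is the walk 3->0->0, with weight (-4) + (-6) = -10.
Optimal value attained by: walk 3->0->0.
Answer: (T^⊗2)[3][0] = -10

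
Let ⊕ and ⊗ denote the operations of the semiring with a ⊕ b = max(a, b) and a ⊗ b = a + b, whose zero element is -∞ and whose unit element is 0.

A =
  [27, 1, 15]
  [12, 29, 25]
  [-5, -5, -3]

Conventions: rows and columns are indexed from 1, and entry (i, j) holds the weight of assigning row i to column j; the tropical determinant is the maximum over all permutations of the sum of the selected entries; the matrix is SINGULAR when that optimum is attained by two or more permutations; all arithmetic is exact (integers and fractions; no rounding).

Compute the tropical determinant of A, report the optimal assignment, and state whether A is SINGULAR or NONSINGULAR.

σ = (1, 2, 3): 27 + 29 + (-3) = 53
σ = (1, 3, 2): 27 + 25 + (-5) = 47
σ = (2, 1, 3): 1 + 12 + (-3) = 10
σ = (2, 3, 1): 1 + 25 + (-5) = 21
σ = (3, 1, 2): 15 + 12 + (-5) = 22
σ = (3, 2, 1): 15 + 29 + (-5) = 39
Optimal value attained by: σ = (1, 2, 3).
Answer: det⊕(A) = 53; verdict: NONSINGULAR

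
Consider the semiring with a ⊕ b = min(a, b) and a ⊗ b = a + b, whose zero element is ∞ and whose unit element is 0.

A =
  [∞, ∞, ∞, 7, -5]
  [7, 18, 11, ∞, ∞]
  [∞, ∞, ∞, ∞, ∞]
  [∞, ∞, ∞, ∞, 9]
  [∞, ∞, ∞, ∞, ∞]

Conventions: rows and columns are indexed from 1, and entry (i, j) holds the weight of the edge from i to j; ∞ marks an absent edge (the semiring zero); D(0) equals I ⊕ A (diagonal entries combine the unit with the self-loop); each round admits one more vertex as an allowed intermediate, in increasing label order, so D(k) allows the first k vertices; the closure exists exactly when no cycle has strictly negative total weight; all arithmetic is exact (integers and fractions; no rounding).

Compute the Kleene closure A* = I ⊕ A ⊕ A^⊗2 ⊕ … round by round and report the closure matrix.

D(0):
  [0, ∞, ∞, 7, -5]
  [7, 0, 11, ∞, ∞]
  [∞, ∞, 0, ∞, ∞]
  [∞, ∞, ∞, 0, 9]
  [∞, ∞, ∞, ∞, 0]
D(1):
  [0, ∞, ∞, 7, -5]
  [7, 0, 11, 14, 2]
  [∞, ∞, 0, ∞, ∞]
  [∞, ∞, ∞, 0, 9]
  [∞, ∞, ∞, ∞, 0]
D(2):
  [0, ∞, ∞, 7, -5]
  [7, 0, 11, 14, 2]
  [∞, ∞, 0, ∞, ∞]
  [∞, ∞, ∞, 0, 9]
  [∞, ∞, ∞, ∞, 0]
D(3):
  [0, ∞, ∞, 7, -5]
  [7, 0, 11, 14, 2]
  [∞, ∞, 0, ∞, ∞]
  [∞, ∞, ∞, 0, 9]
  [∞, ∞, ∞, ∞, 0]
D(4):
  [0, ∞, ∞, 7, -5]
  [7, 0, 11, 14, 2]
  [∞, ∞, 0, ∞, ∞]
  [∞, ∞, ∞, 0, 9]
  [∞, ∞, ∞, ∞, 0]
D(5):
  [0, ∞, ∞, 7, -5]
  [7, 0, 11, 14, 2]
  [∞, ∞, 0, ∞, ∞]
  [∞, ∞, ∞, 0, 9]
  [∞, ∞, ∞, ∞, 0]
Answer: A* = [[0, ∞, ∞, 7, -5], [7, 0, 11, 14, 2], [∞, ∞, 0, ∞, ∞], [∞, ∞, ∞, 0, 9], [∞, ∞, ∞, ∞, 0]]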